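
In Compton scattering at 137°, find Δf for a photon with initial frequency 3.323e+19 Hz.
1.056e+19 Hz (decrease)

Convert frequency to wavelength (c = 299792458 m/s):
λ₀ = c/f₀ = 299792458/3.323e+19 = 9.0217411e-12 m = 9.0217 pm

Calculate Compton shift:
Δλ = λ_C(1 - cos(137°)) = 4.2008 pm

Final wavelength:
λ' = λ₀ + Δλ = 9.0217 + 4.2008 = 13.2225 pm

Final frequency:
f' = c/λ' = 299792458/1.3222542e-11 = 2.2672830e+19 Hz

Frequency shift (decrease):
Δf = f₀ - f' = 3.323e+19 - 2.2672830e+19 = 1.056e+19 Hz

(Intermediate values are shown rounded; full precision is carried through to the final answer.)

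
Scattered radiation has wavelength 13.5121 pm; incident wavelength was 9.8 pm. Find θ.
122.00°

First find the wavelength shift:
Δλ = λ' - λ = 13.5121 - 9.8 = 3.7121 pm

Using Δλ = λ_C(1 - cos θ), with λ_C = h/(m_e·c) ≈ 2.42631024 pm:
cos θ = 1 - Δλ/λ_C
cos θ = 1 - 3.7121/2.42631024
cos θ = -0.529936

θ = arccos(-0.529936)
θ = 122.00°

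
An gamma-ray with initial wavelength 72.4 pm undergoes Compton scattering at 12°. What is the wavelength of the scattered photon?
72.4530 pm

Using the Compton scattering formula:
λ' = λ + Δλ = λ + λ_C(1 - cos θ)

Given:
- Initial wavelength λ = 72.4 pm
- Scattering angle θ = 12°
- Compton wavelength λ_C ≈ 2.4263 pm

Calculate the shift:
Δλ = 2.4263 × (1 - cos(12°))
Δλ = 2.4263 × 0.0219
Δλ = 0.0530 pm

Final wavelength:
λ' = 72.4 + 0.0530 = 72.4530 pm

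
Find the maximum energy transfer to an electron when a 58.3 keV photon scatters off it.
10.8314 keV

Maximum energy transfer occurs at θ = 180° (backscattering).

Initial photon: E₀ = 58.3 keV → λ₀ = 21.2666 pm

Maximum Compton shift (at 180°):
Δλ_max = 2λ_C = 2 × 2.4263 = 4.8526 pm

Final wavelength:
λ' = 21.2666 + 4.8526 = 26.1192 pm

Minimum photon energy (maximum energy to electron):
E'_min = hc/λ' = 47.4686 keV

Maximum electron kinetic energy:
K_max = E₀ - E'_min = 58.3000 - 47.4686 = 10.8314 keV

(Intermediate values are shown rounded; full precision is carried through to the final answer.)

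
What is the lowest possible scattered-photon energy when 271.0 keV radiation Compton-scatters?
131.5108 keV (at θ = 180°)

The scattered photon has minimum energy when its wavelength is maximum, i.e., when the Compton shift Δλ = λ_C(1 − cos θ) is maximum. This occurs at θ = 180° (backscattering), giving Δλ_max = 2λ_C = 4.8526 pm.

Initial wavelength: λ₀ = hc/E₀ = 4.5751 pm
Maximum final wavelength: λ'_max = λ₀ + 2λ_C = 4.5751 + 4.8526 = 9.4277 pm
Minimum final energy: E'_min = hc/λ'_max = 131.5108 keV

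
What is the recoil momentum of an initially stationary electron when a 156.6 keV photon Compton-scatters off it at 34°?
4.7886e-23 kg·m/s

The electron is initially at rest, so by conservation of momentum:
p⃗_e = p⃗₀ − p⃗'  (incident photon momentum minus scattered photon momentum)

Photon momentum magnitudes (p = h/λ = E/c):
λ₀ = hc/E₀ = 7.9173 pm → p₀ = h/λ₀ = 8.3692e-23 kg·m/s
Δλ = λ_C(1 − cos 34°) = 0.4148 pm
λ' = 8.3321 pm → p' = h/λ' = 7.9525e-23 kg·m/s

The scattered photon makes angle θ = 34° with the incident direction, so by the law of cosines:
|p⃗_e|² = p₀² + p'² − 2p₀p'cos θ
|p⃗_e|² = (8.3692e-23)² + (7.9525e-23)² − 2·8.3692e-23·7.9525e-23·cos(34°)
|p⃗_e| = 4.7886e-23 kg·m/s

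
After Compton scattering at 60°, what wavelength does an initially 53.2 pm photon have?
54.4132 pm

Using the Compton formula: λ' = λ + λ_C(1 − cos θ)

For θ = 60°, cos θ = 1/2 (exact) = 0.5000, so:
1 − cos 60° = 1 − (1/2) = 0.5000

Δλ = λ_C × 0.5000 = 2.4263 × 0.5000 = 1.2132 pm

λ' = 53.2 + 1.2132 = 54.4132 pm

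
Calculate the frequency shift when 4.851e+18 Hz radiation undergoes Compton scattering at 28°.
2.219e+16 Hz (decrease)

Convert frequency to wavelength (c = 299792458 m/s):
λ₀ = c/f₀ = 299792458/4.851e+18 = 6.1800136e-11 m = 61.8001 pm

Calculate Compton shift:
Δλ = λ_C(1 - cos(28°)) = 0.2840 pm

Final wavelength:
λ' = λ₀ + Δλ = 61.8001 + 0.2840 = 62.0841 pm

Final frequency:
f' = c/λ' = 299792458/6.2084141e-11 = 4.8288090e+18 Hz

Frequency shift (decrease):
Δf = f₀ - f' = 4.851e+18 - 4.8288090e+18 = 2.219e+16 Hz

(Intermediate values are shown rounded; full precision is carried through to the final answer.)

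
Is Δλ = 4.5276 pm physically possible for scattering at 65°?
No, inconsistent

Calculate the expected shift for θ = 65°:

Δλ_expected = λ_C(1 - cos(65°))
Δλ_expected = 2.4263 × (1 - cos(65°))
Δλ_expected = 2.4263 × 0.5774
Δλ_expected = 1.4009 pm

Given shift: 4.5276 pm
Expected shift: 1.4009 pm
Difference: 3.1266 pm

The values do not match. The given shift corresponds to θ ≈ 150.0°, not 65°.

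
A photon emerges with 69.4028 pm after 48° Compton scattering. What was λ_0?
68.6000 pm

From λ' = λ + Δλ, we have λ = λ' - Δλ

First calculate the Compton shift:
Δλ = λ_C(1 - cos θ)
Δλ = 2.4263 × (1 - cos(48°))
Δλ = 2.4263 × 0.3309
Δλ = 0.8028 pm

Initial wavelength:
λ = λ' - Δλ
λ = 69.4028 - 0.8028
λ = 68.6000 pm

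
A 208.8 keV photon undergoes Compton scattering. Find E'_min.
114.9006 keV (at θ = 180°)

The scattered photon has minimum energy when its wavelength is maximum, i.e., when the Compton shift Δλ = λ_C(1 − cos θ) is maximum. This occurs at θ = 180° (backscattering), giving Δλ_max = 2λ_C = 4.8526 pm.

Initial wavelength: λ₀ = hc/E₀ = 5.9379 pm
Maximum final wavelength: λ'_max = λ₀ + 2λ_C = 5.9379 + 4.8526 = 10.7906 pm
Minimum final energy: E'_min = hc/λ'_max = 114.9006 keV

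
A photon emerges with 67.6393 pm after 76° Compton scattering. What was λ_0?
65.8000 pm

From λ' = λ + Δλ, we have λ = λ' - Δλ

First calculate the Compton shift:
Δλ = λ_C(1 - cos θ)
Δλ = 2.4263 × (1 - cos(76°))
Δλ = 2.4263 × 0.7581
Δλ = 1.8393 pm

Initial wavelength:
λ = λ' - Δλ
λ = 67.6393 - 1.8393
λ = 65.8000 pm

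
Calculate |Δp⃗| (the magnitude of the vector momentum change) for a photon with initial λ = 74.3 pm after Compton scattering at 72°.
1.0369e-23 kg·m/s

Photon momentum magnitude is p = h/λ.

Initial momentum:
p₀ = h/λ = 6.6261e-34/7.4300e-11 = 8.9180e-24 kg·m/s

After scattering:
λ' = λ + Δλ = 74.3 + 1.6765 = 75.9765 pm
p' = h/λ' = 6.6261e-34/7.5977e-11 = 8.7212e-24 kg·m/s

Momentum is a vector; the scattered photon's direction makes angle θ = 72° with the incident direction. The magnitude of the vector change Δp⃗ = p⃗₀ − p⃗' is found from the law of cosines:
|Δp⃗|² = p₀² + p'² − 2p₀p'cos θ
|Δp⃗|² = (8.9180e-24)² + (8.7212e-24)² − 2·8.9180e-24·8.7212e-24·cos(72°)
|Δp⃗| = 1.0369e-23 kg·m/s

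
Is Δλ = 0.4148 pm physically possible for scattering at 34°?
Yes, consistent

Calculate the expected shift for θ = 34°:

Δλ_expected = λ_C(1 - cos(34°))
Δλ_expected = 2.4263 × (1 - cos(34°))
Δλ_expected = 2.4263 × 0.1710
Δλ_expected = 0.4148 pm

Given shift: 0.4148 pm
Expected shift: 0.4148 pm
Difference: 0.0000 pm

The values match. This is consistent with Compton scattering at the stated angle.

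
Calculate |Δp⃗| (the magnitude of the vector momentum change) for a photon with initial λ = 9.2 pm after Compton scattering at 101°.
9.8477e-23 kg·m/s

Photon momentum magnitude is p = h/λ.

Initial momentum:
p₀ = h/λ = 6.6261e-34/9.2000e-12 = 7.2023e-23 kg·m/s

After scattering:
λ' = λ + Δλ = 9.2 + 2.8893 = 12.0893 pm
p' = h/λ' = 6.6261e-34/1.2089e-11 = 5.4810e-23 kg·m/s

Momentum is a vector; the scattered photon's direction makes angle θ = 101° with the incident direction. The magnitude of the vector change Δp⃗ = p⃗₀ − p⃗' is found from the law of cosines:
|Δp⃗|² = p₀² + p'² − 2p₀p'cos θ
|Δp⃗|² = (7.2023e-23)² + (5.4810e-23)² − 2·7.2023e-23·5.4810e-23·cos(101°)
|Δp⃗| = 9.8477e-23 kg·m/s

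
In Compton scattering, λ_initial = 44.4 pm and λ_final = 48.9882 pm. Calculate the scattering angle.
153.00°

First find the wavelength shift:
Δλ = λ' - λ = 48.9882 - 44.4 = 4.5882 pm

Using Δλ = λ_C(1 - cos θ), with λ_C = h/(m_e·c) ≈ 2.42631024 pm:
cos θ = 1 - Δλ/λ_C
cos θ = 1 - 4.5882/2.42631024
cos θ = -0.891020

θ = arccos(-0.891020)
θ = 153.00°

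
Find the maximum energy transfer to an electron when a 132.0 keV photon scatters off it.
44.9652 keV

Maximum energy transfer occurs at θ = 180° (backscattering).

Initial photon: E₀ = 132.0 keV → λ₀ = 9.3927 pm

Maximum Compton shift (at 180°):
Δλ_max = 2λ_C = 2 × 2.4263 = 4.8526 pm

Final wavelength:
λ' = 9.3927 + 4.8526 = 14.2454 pm

Minimum photon energy (maximum energy to electron):
E'_min = hc/λ' = 87.0348 keV

Maximum electron kinetic energy:
K_max = E₀ - E'_min = 132.0000 - 87.0348 = 44.9652 keV

(Intermediate values are shown rounded; full precision is carried through to the final answer.)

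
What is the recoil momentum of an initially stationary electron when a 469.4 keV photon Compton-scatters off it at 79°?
2.6431e-22 kg·m/s

The electron is initially at rest, so by conservation of momentum:
p⃗_e = p⃗₀ − p⃗'  (incident photon momentum minus scattered photon momentum)

Photon momentum magnitudes (p = h/λ = E/c):
λ₀ = hc/E₀ = 2.6413 pm → p₀ = h/λ₀ = 2.5086e-22 kg·m/s
Δλ = λ_C(1 − cos 79°) = 1.9633 pm
λ' = 4.6047 pm → p' = h/λ' = 1.4390e-22 kg·m/s

The scattered photon makes angle θ = 79° with the incident direction, so by the law of cosines:
|p⃗_e|² = p₀² + p'² − 2p₀p'cos θ
|p⃗_e|² = (2.5086e-22)² + (1.4390e-22)² − 2·2.5086e-22·1.4390e-22·cos(79°)
|p⃗_e| = 2.6431e-22 kg·m/s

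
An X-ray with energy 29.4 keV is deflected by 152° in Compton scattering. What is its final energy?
26.5263 keV

First convert energy to wavelength:
λ = hc/E, with hc ≈ 1239.842 keV·pm (i.e. 1239.842 eV·nm)

For E = 29.4 keV = 29400 eV:
λ = 1239.842 keV·pm / 29.4 keV
λ = 42.1715 pm

Calculate the Compton shift:
Δλ = λ_C(1 - cos(152°)) = 2.4263 × 1.8829
Δλ = 4.5686 pm

Final wavelength:
λ' = 42.1715 + 4.5686 = 46.7401 pm

Final energy:
E' = hc/λ' = 1239.842 / 46.7401 = 26.5263 keV

(Intermediate values are shown rounded; full precision is carried through to the final answer.)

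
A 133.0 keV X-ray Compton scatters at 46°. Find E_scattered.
123.2083 keV

First convert energy to wavelength:
λ = hc/E, with hc ≈ 1239.842 keV·pm (i.e. 1239.842 eV·nm)

For E = 133.0 keV = 133000 eV:
λ = 1239.842 keV·pm / 133.0 keV
λ = 9.3221 pm

Calculate the Compton shift:
Δλ = λ_C(1 - cos(46°)) = 2.4263 × 0.3053
Δλ = 0.7409 pm

Final wavelength:
λ' = 9.3221 + 0.7409 = 10.0630 pm

Final energy:
E' = hc/λ' = 1239.842 / 10.0630 = 123.2083 keV

(Intermediate values are shown rounded; full precision is carried through to the final answer.)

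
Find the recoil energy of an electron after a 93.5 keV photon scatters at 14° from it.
0.5054 keV

By energy conservation: K_e = E_initial - E_final

First find the scattered photon energy:
Initial wavelength: λ = hc/E = 13.2603 pm
Compton shift: Δλ = λ_C(1 - cos(14°)) = 0.0721 pm
Final wavelength: λ' = 13.2603 + 0.0721 = 13.3324 pm
Final photon energy: E' = hc/λ' = 92.9946 keV

Electron kinetic energy:
K_e = E - E' = 93.5000 - 92.9946 = 0.5054 keV

(Intermediate values are shown rounded; full precision is carried through to the final answer.)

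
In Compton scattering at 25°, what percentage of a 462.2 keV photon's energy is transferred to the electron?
0.0781 (or 7.81%)

Calculate initial and final photon energies:

Initial: E₀ = 462.2 keV → λ₀ = 2.6825 pm
Compton shift: Δλ = 0.2273 pm
Final wavelength: λ' = 2.9098 pm
Final energy: E' = 426.0910 keV

Fractional energy loss:
(E₀ - E')/E₀ = (462.2000 - 426.0910)/462.2000
= 36.1090/462.2000
= 0.0781
= 7.81%

(Intermediate values are shown rounded; full precision is carried through to the final answer.)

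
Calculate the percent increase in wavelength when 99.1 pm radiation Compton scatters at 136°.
4.2095%

Calculate the Compton shift:
Δλ = λ_C(1 - cos(136°))
Δλ = 2.4263 × (1 - cos(136°))
Δλ = 2.4263 × 1.7193
Δλ = 4.1717 pm

Percentage change:
(Δλ/λ₀) × 100 = (4.1717/99.1) × 100
= 4.2095%

(Intermediate values are shown rounded; full precision is carried through to the final answer.)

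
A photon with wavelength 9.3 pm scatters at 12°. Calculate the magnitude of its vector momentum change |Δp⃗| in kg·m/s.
1.4858e-23 kg·m/s

Photon momentum magnitude is p = h/λ.

Initial momentum:
p₀ = h/λ = 6.6261e-34/9.3000e-12 = 7.1248e-23 kg·m/s

After scattering:
λ' = λ + Δλ = 9.3 + 0.0530 = 9.3530 pm
p' = h/λ' = 6.6261e-34/9.3530e-12 = 7.0844e-23 kg·m/s

Momentum is a vector; the scattered photon's direction makes angle θ = 12° with the incident direction. The magnitude of the vector change Δp⃗ = p⃗₀ − p⃗' is found from the law of cosines:
|Δp⃗|² = p₀² + p'² − 2p₀p'cos θ
|Δp⃗|² = (7.1248e-23)² + (7.0844e-23)² − 2·7.1248e-23·7.0844e-23·cos(12°)
|Δp⃗| = 1.4858e-23 kg·m/s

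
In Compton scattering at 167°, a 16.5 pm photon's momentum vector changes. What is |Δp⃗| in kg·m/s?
7.0829e-23 kg·m/s

Photon momentum magnitude is p = h/λ.

Initial momentum:
p₀ = h/λ = 6.6261e-34/1.6500e-11 = 4.0158e-23 kg·m/s

After scattering:
λ' = λ + Δλ = 16.5 + 4.7904 = 21.2904 pm
p' = h/λ' = 6.6261e-34/2.1290e-11 = 3.1122e-23 kg·m/s

Momentum is a vector; the scattered photon's direction makes angle θ = 167° with the incident direction. The magnitude of the vector change Δp⃗ = p⃗₀ − p⃗' is found from the law of cosines:
|Δp⃗|² = p₀² + p'² − 2p₀p'cos θ
|Δp⃗|² = (4.0158e-23)² + (3.1122e-23)² − 2·4.0158e-23·3.1122e-23·cos(167°)
|Δp⃗| = 7.0829e-23 kg·m/s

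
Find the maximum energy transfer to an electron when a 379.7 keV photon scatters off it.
226.9714 keV

Maximum energy transfer occurs at θ = 180° (backscattering).

Initial photon: E₀ = 379.7 keV → λ₀ = 3.2653 pm

Maximum Compton shift (at 180°):
Δλ_max = 2λ_C = 2 × 2.4263 = 4.8526 pm

Final wavelength:
λ' = 3.2653 + 4.8526 = 8.1179 pm

Minimum photon energy (maximum energy to electron):
E'_min = hc/λ' = 152.7286 keV

Maximum electron kinetic energy:
K_max = E₀ - E'_min = 379.7000 - 152.7286 = 226.9714 keV

(Intermediate values are shown rounded; full precision is carried through to the final answer.)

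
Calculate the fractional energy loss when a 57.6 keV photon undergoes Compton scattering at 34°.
0.0189 (or 1.89%)

Calculate initial and final photon energies:

Initial: E₀ = 57.6 keV → λ₀ = 21.5250 pm
Compton shift: Δλ = 0.4148 pm
Final wavelength: λ' = 21.9398 pm
Final energy: E' = 56.5110 keV

Fractional energy loss:
(E₀ - E')/E₀ = (57.6000 - 56.5110)/57.6000
= 1.0890/57.6000
= 0.0189
= 1.89%

(Intermediate values are shown rounded; full precision is carried through to the final answer.)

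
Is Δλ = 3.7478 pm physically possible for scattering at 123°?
Yes, consistent

Calculate the expected shift for θ = 123°:

Δλ_expected = λ_C(1 - cos(123°))
Δλ_expected = 2.4263 × (1 - cos(123°))
Δλ_expected = 2.4263 × 1.5446
Δλ_expected = 3.7478 pm

Given shift: 3.7478 pm
Expected shift: 3.7478 pm
Difference: 0.0000 pm

The values match. This is consistent with Compton scattering at the stated angle.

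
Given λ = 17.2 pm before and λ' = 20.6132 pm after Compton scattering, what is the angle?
114.00°

First find the wavelength shift:
Δλ = λ' - λ = 20.6132 - 17.2 = 3.4132 pm

Using Δλ = λ_C(1 - cos θ), with λ_C = h/(m_e·c) ≈ 2.42631024 pm:
cos θ = 1 - Δλ/λ_C
cos θ = 1 - 3.4132/2.42631024
cos θ = -0.406745

θ = arccos(-0.406745)
θ = 114.00°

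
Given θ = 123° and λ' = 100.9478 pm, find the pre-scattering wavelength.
97.2000 pm

From λ' = λ + Δλ, we have λ = λ' - Δλ

First calculate the Compton shift:
Δλ = λ_C(1 - cos θ)
Δλ = 2.4263 × (1 - cos(123°))
Δλ = 2.4263 × 1.5446
Δλ = 3.7478 pm

Initial wavelength:
λ = λ' - Δλ
λ = 100.9478 - 3.7478
λ = 97.2000 pm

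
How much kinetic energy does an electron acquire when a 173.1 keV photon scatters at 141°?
65.0479 keV

By energy conservation: K_e = E_initial - E_final

First find the scattered photon energy:
Initial wavelength: λ = hc/E = 7.1626 pm
Compton shift: Δλ = λ_C(1 - cos(141°)) = 4.3119 pm
Final wavelength: λ' = 7.1626 + 4.3119 = 11.4745 pm
Final photon energy: E' = hc/λ' = 108.0521 keV

Electron kinetic energy:
K_e = E - E' = 173.1000 - 108.0521 = 65.0479 keV

(Intermediate values are shown rounded; full precision is carried through to the final answer.)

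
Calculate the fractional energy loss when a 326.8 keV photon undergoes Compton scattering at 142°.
0.5335 (or 53.35%)

Calculate initial and final photon energies:

Initial: E₀ = 326.8 keV → λ₀ = 3.7939 pm
Compton shift: Δλ = 4.3383 pm
Final wavelength: λ' = 8.1322 pm
Final energy: E' = 152.4617 keV

Fractional energy loss:
(E₀ - E')/E₀ = (326.8000 - 152.4617)/326.8000
= 174.3383/326.8000
= 0.5335
= 53.35%

(Intermediate values are shown rounded; full precision is carried through to the final answer.)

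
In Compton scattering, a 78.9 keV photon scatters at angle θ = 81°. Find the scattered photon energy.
69.8076 keV

First convert energy to wavelength:
λ = hc/E, with hc ≈ 1239.842 keV·pm (i.e. 1239.842 eV·nm)

For E = 78.9 keV = 78900 eV:
λ = 1239.842 keV·pm / 78.9 keV
λ = 15.7141 pm

Calculate the Compton shift:
Δλ = λ_C(1 - cos(81°)) = 2.4263 × 0.8436
Δλ = 2.0468 pm

Final wavelength:
λ' = 15.7141 + 2.0468 = 17.7608 pm

Final energy:
E' = hc/λ' = 1239.842 / 17.7608 = 69.8076 keV

(Intermediate values are shown rounded; full precision is carried through to the final answer.)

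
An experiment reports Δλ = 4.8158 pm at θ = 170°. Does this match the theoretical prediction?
Yes, consistent

Calculate the expected shift for θ = 170°:

Δλ_expected = λ_C(1 - cos(170°))
Δλ_expected = 2.4263 × (1 - cos(170°))
Δλ_expected = 2.4263 × 1.9848
Δλ_expected = 4.8158 pm

Given shift: 4.8158 pm
Expected shift: 4.8158 pm
Difference: 0.0000 pm

The values match. This is consistent with Compton scattering at the stated angle.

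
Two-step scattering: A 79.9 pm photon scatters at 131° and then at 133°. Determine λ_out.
87.9992 pm

Apply Compton shift twice:

First scattering at θ₁ = 131°:
Δλ₁ = λ_C(1 - cos(131°))
Δλ₁ = 2.4263 × 1.6561
Δλ₁ = 4.0181 pm

After first scattering:
λ₁ = 79.9 + 4.0181 = 83.9181 pm

Second scattering at θ₂ = 133°:
Δλ₂ = λ_C(1 - cos(133°))
Δλ₂ = 2.4263 × 1.6820
Δλ₂ = 4.0810 pm

Final wavelength:
λ₂ = 83.9181 + 4.0810 = 87.9992 pm

Total shift: Δλ_total = 4.0181 + 4.0810 = 8.0992 pm

(Intermediate values are shown rounded; full precision is carried through to the final answer.)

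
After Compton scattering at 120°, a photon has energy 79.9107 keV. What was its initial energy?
104.4000 keV

Convert final energy to wavelength (hc ≈ 1239.842 keV·pm):
λ' = hc/E' = 1239.842 / 79.9107 = 15.5153 pm

Calculate the Compton shift:
Δλ = λ_C(1 - cos(120°))
Δλ = 2.4263 × (1 - cos(120°))
Δλ = 3.6395 pm

Initial wavelength:
λ = λ' - Δλ = 15.5153 - 3.6395 = 11.8759 pm

Initial energy:
E = hc/λ = 1239.842 / 11.8759 = 104.4000 keV

(Intermediate values are shown rounded; full precision is carried through to the final answer.)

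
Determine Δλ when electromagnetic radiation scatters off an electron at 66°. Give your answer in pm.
1.4394 pm

Using the Compton scattering formula:
Δλ = λ_C(1 - cos θ)

where λ_C = h/(m_e·c) ≈ 2.4263 pm is the Compton wavelength of an electron.

For θ = 66°:
cos(66°) = 0.4067
1 - cos(66°) = 0.5933

Δλ = 2.4263 × 0.5933
Δλ = 1.4394 pm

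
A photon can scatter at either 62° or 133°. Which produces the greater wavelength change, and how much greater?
133° produces the larger shift by a factor of 3.170

Calculate both shifts using Δλ = λ_C(1 - cos θ):

For θ₁ = 62°:
Δλ₁ = 2.4263 × (1 - cos(62°))
Δλ₁ = 2.4263 × 0.5305
Δλ₁ = 1.2872 pm

For θ₂ = 133°:
Δλ₂ = 2.4263 × (1 - cos(133°))
Δλ₂ = 2.4263 × 1.6820
Δλ₂ = 4.0810 pm

The 133° angle produces the larger shift.
Ratio: 4.0810/1.2872 = 3.170

(Intermediate values are shown rounded; full precision is carried through to the final answer.)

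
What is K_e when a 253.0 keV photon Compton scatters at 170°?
125.3959 keV

By energy conservation: K_e = E_initial - E_final

First find the scattered photon energy:
Initial wavelength: λ = hc/E = 4.9006 pm
Compton shift: Δλ = λ_C(1 - cos(170°)) = 4.8158 pm
Final wavelength: λ' = 4.9006 + 4.8158 = 9.7163 pm
Final photon energy: E' = hc/λ' = 127.6041 keV

Electron kinetic energy:
K_e = E - E' = 253.0000 - 127.6041 = 125.3959 keV

(Intermediate values are shown rounded; full precision is carried through to the final answer.)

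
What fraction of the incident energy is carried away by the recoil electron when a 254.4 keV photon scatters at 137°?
0.4629 (or 46.29%)

Calculate initial and final photon energies:

Initial: E₀ = 254.4 keV → λ₀ = 4.8736 pm
Compton shift: Δλ = 4.2008 pm
Final wavelength: λ' = 9.0744 pm
Final energy: E' = 136.6308 keV

Fractional energy loss:
(E₀ - E')/E₀ = (254.4000 - 136.6308)/254.4000
= 117.7692/254.4000
= 0.4629
= 46.29%

(Intermediate values are shown rounded; full precision is carried through to the final answer.)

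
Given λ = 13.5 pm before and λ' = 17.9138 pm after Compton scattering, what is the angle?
145.00°

First find the wavelength shift:
Δλ = λ' - λ = 17.9138 - 13.5 = 4.4138 pm

Using Δλ = λ_C(1 - cos θ), with λ_C = h/(m_e·c) ≈ 2.42631024 pm:
cos θ = 1 - Δλ/λ_C
cos θ = 1 - 4.4138/2.42631024
cos θ = -0.819141

θ = arccos(-0.819141)
θ = 145.00°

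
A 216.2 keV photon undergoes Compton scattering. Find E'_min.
117.1063 keV (at θ = 180°)

The scattered photon has minimum energy when its wavelength is maximum, i.e., when the Compton shift Δλ = λ_C(1 − cos θ) is maximum. This occurs at θ = 180° (backscattering), giving Δλ_max = 2λ_C = 4.8526 pm.

Initial wavelength: λ₀ = hc/E₀ = 5.7347 pm
Maximum final wavelength: λ'_max = λ₀ + 2λ_C = 5.7347 + 4.8526 = 10.5873 pm
Minimum final energy: E'_min = hc/λ'_max = 117.1063 keV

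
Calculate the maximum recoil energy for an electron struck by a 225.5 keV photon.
105.7179 keV

Maximum energy transfer occurs at θ = 180° (backscattering).

Initial photon: E₀ = 225.5 keV → λ₀ = 5.4982 pm

Maximum Compton shift (at 180°):
Δλ_max = 2λ_C = 2 × 2.4263 = 4.8526 pm

Final wavelength:
λ' = 5.4982 + 4.8526 = 10.3508 pm

Minimum photon energy (maximum energy to electron):
E'_min = hc/λ' = 119.7821 keV

Maximum electron kinetic energy:
K_max = E₀ - E'_min = 225.5000 - 119.7821 = 105.7179 keV

(Intermediate values are shown rounded; full precision is carried through to the final answer.)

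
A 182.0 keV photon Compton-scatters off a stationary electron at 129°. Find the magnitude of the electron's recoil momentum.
1.4417e-22 kg·m/s

The electron is initially at rest, so by conservation of momentum:
p⃗_e = p⃗₀ − p⃗'  (incident photon momentum minus scattered photon momentum)

Photon momentum magnitudes (p = h/λ = E/c):
λ₀ = hc/E₀ = 6.8123 pm → p₀ = h/λ₀ = 9.7266e-23 kg·m/s
Δλ = λ_C(1 − cos 129°) = 3.9532 pm
λ' = 10.7656 pm → p' = h/λ' = 6.1549e-23 kg·m/s

The scattered photon makes angle θ = 129° with the incident direction, so by the law of cosines:
|p⃗_e|² = p₀² + p'² − 2p₀p'cos θ
|p⃗_e|² = (9.7266e-23)² + (6.1549e-23)² − 2·9.7266e-23·6.1549e-23·cos(129°)
|p⃗_e| = 1.4417e-22 kg·m/s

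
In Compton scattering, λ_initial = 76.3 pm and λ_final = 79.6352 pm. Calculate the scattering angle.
112.00°

First find the wavelength shift:
Δλ = λ' - λ = 79.6352 - 76.3 = 3.3352 pm

Using Δλ = λ_C(1 - cos θ), with λ_C = h/(m_e·c) ≈ 2.42631024 pm:
cos θ = 1 - Δλ/λ_C
cos θ = 1 - 3.3352/2.42631024
cos θ = -0.374598

θ = arccos(-0.374598)
θ = 112.00°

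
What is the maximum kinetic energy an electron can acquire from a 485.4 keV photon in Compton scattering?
318.0096 keV

Maximum energy transfer occurs at θ = 180° (backscattering).

Initial photon: E₀ = 485.4 keV → λ₀ = 2.5543 pm

Maximum Compton shift (at 180°):
Δλ_max = 2λ_C = 2 × 2.4263 = 4.8526 pm

Final wavelength:
λ' = 2.5543 + 4.8526 = 7.4069 pm

Minimum photon energy (maximum energy to electron):
E'_min = hc/λ' = 167.3904 keV

Maximum electron kinetic energy:
K_max = E₀ - E'_min = 485.4000 - 167.3904 = 318.0096 keV

(Intermediate values are shown rounded; full precision is carried through to the final answer.)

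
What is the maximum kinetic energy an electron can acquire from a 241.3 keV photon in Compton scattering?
117.2016 keV

Maximum energy transfer occurs at θ = 180° (backscattering).

Initial photon: E₀ = 241.3 keV → λ₀ = 5.1382 pm

Maximum Compton shift (at 180°):
Δλ_max = 2λ_C = 2 × 2.4263 = 4.8526 pm

Final wavelength:
λ' = 5.1382 + 4.8526 = 9.9908 pm

Minimum photon energy (maximum energy to electron):
E'_min = hc/λ' = 124.0984 keV

Maximum electron kinetic energy:
K_max = E₀ - E'_min = 241.3000 - 124.0984 = 117.2016 keV

(Intermediate values are shown rounded; full precision is carried through to the final answer.)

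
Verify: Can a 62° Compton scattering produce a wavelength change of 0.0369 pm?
No, inconsistent

Calculate the expected shift for θ = 62°:

Δλ_expected = λ_C(1 - cos(62°))
Δλ_expected = 2.4263 × (1 - cos(62°))
Δλ_expected = 2.4263 × 0.5305
Δλ_expected = 1.2872 pm

Given shift: 0.0369 pm
Expected shift: 1.2872 pm
Difference: 1.2504 pm

The values do not match. The given shift corresponds to θ ≈ 10.0°, not 62°.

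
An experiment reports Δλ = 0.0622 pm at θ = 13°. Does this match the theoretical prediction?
Yes, consistent

Calculate the expected shift for θ = 13°:

Δλ_expected = λ_C(1 - cos(13°))
Δλ_expected = 2.4263 × (1 - cos(13°))
Δλ_expected = 2.4263 × 0.0256
Δλ_expected = 0.0622 pm

Given shift: 0.0622 pm
Expected shift: 0.0622 pm
Difference: 0.0000 pm

The values match. This is consistent with Compton scattering at the stated angle.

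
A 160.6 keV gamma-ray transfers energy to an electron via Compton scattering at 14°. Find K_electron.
1.4854 keV

By energy conservation: K_e = E_initial - E_final

First find the scattered photon energy:
Initial wavelength: λ = hc/E = 7.7201 pm
Compton shift: Δλ = λ_C(1 - cos(14°)) = 0.0721 pm
Final wavelength: λ' = 7.7201 + 0.0721 = 7.7921 pm
Final photon energy: E' = hc/λ' = 159.1146 keV

Electron kinetic energy:
K_e = E - E' = 160.6000 - 159.1146 = 1.4854 keV

(Intermediate values are shown rounded; full precision is carried through to the final answer.)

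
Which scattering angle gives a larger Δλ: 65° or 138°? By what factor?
138° produces the larger shift by a factor of 3.019

Calculate both shifts using Δλ = λ_C(1 - cos θ):

For θ₁ = 65°:
Δλ₁ = 2.4263 × (1 - cos(65°))
Δλ₁ = 2.4263 × 0.5774
Δλ₁ = 1.4009 pm

For θ₂ = 138°:
Δλ₂ = 2.4263 × (1 - cos(138°))
Δλ₂ = 2.4263 × 1.7431
Δλ₂ = 4.2294 pm

The 138° angle produces the larger shift.
Ratio: 4.2294/1.4009 = 3.019

(Intermediate values are shown rounded; full precision is carried through to the final answer.)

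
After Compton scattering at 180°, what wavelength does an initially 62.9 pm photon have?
67.7526 pm

Using the Compton formula: λ' = λ + λ_C(1 − cos θ)

For θ = 180°, cos θ = -1 (exact) = -1.0000, so:
1 − cos 180° = 1 − (-1) = 2.0000

Δλ = λ_C × 2.0000 = 2.4263 × 2.0000 = 4.8526 pm

λ' = 62.9 + 4.8526 = 67.7526 pm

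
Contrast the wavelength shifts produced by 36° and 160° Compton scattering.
160° produces the larger shift by a factor of 10.156

Calculate both shifts using Δλ = λ_C(1 - cos θ):

For θ₁ = 36°:
Δλ₁ = 2.4263 × (1 - cos(36°))
Δλ₁ = 2.4263 × 0.1910
Δλ₁ = 0.4634 pm

For θ₂ = 160°:
Δλ₂ = 2.4263 × (1 - cos(160°))
Δλ₂ = 2.4263 × 1.9397
Δλ₂ = 4.7063 pm

The 160° angle produces the larger shift.
Ratio: 4.7063/0.4634 = 10.156

(Intermediate values are shown rounded; full precision is carried through to the final answer.)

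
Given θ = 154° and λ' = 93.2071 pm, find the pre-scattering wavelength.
88.6000 pm

From λ' = λ + Δλ, we have λ = λ' - Δλ

First calculate the Compton shift:
Δλ = λ_C(1 - cos θ)
Δλ = 2.4263 × (1 - cos(154°))
Δλ = 2.4263 × 1.8988
Δλ = 4.6071 pm

Initial wavelength:
λ = λ' - Δλ
λ = 93.2071 - 4.6071
λ = 88.6000 pm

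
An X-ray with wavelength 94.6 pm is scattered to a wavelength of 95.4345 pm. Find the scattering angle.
49.00°

First find the wavelength shift:
Δλ = λ' - λ = 95.4345 - 94.6 = 0.8345 pm

Using Δλ = λ_C(1 - cos θ), with λ_C = h/(m_e·c) ≈ 2.42631024 pm:
cos θ = 1 - Δλ/λ_C
cos θ = 1 - 0.8345/2.42631024
cos θ = 0.656062

θ = arccos(0.656062)
θ = 49.00°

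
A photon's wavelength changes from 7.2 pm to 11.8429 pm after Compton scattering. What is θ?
156.00°

First find the wavelength shift:
Δλ = λ' - λ = 11.8429 - 7.2 = 4.6429 pm

Using Δλ = λ_C(1 - cos θ), with λ_C = h/(m_e·c) ≈ 2.42631024 pm:
cos θ = 1 - Δλ/λ_C
cos θ = 1 - 4.6429/2.42631024
cos θ = -0.913564

θ = arccos(-0.913564)
θ = 156.00°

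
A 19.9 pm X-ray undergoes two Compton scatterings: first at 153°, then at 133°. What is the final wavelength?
28.5692 pm

Apply Compton shift twice:

First scattering at θ₁ = 153°:
Δλ₁ = λ_C(1 - cos(153°))
Δλ₁ = 2.4263 × 1.8910
Δλ₁ = 4.5882 pm

After first scattering:
λ₁ = 19.9 + 4.5882 = 24.4882 pm

Second scattering at θ₂ = 133°:
Δλ₂ = λ_C(1 - cos(133°))
Δλ₂ = 2.4263 × 1.6820
Δλ₂ = 4.0810 pm

Final wavelength:
λ₂ = 24.4882 + 4.0810 = 28.5692 pm

Total shift: Δλ_total = 4.5882 + 4.0810 = 8.6692 pm

(Intermediate values are shown rounded; full precision is carried through to the final answer.)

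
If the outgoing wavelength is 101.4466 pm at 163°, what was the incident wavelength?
96.7000 pm

From λ' = λ + Δλ, we have λ = λ' - Δλ

First calculate the Compton shift:
Δλ = λ_C(1 - cos θ)
Δλ = 2.4263 × (1 - cos(163°))
Δλ = 2.4263 × 1.9563
Δλ = 4.7466 pm

Initial wavelength:
λ = λ' - Δλ
λ = 101.4466 - 4.7466
λ = 96.7000 pm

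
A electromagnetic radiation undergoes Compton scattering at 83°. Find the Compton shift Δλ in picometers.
2.1306 pm

Using the Compton scattering formula:
Δλ = λ_C(1 - cos θ)

where λ_C = h/(m_e·c) ≈ 2.4263 pm is the Compton wavelength of an electron.

For θ = 83°:
cos(83°) = 0.1219
1 - cos(83°) = 0.8781

Δλ = 2.4263 × 0.8781
Δλ = 2.1306 pm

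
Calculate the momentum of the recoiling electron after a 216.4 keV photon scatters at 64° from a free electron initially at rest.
1.1239e-22 kg·m/s

The electron is initially at rest, so by conservation of momentum:
p⃗_e = p⃗₀ − p⃗'  (incident photon momentum minus scattered photon momentum)

Photon momentum magnitudes (p = h/λ = E/c):
λ₀ = hc/E₀ = 5.7294 pm → p₀ = h/λ₀ = 1.1565e-22 kg·m/s
Δλ = λ_C(1 − cos 64°) = 1.3627 pm
λ' = 7.0921 pm → p' = h/λ' = 9.3429e-23 kg·m/s

The scattered photon makes angle θ = 64° with the incident direction, so by the law of cosines:
|p⃗_e|² = p₀² + p'² − 2p₀p'cos θ
|p⃗_e|² = (1.1565e-22)² + (9.3429e-23)² − 2·1.1565e-22·9.3429e-23·cos(64°)
|p⃗_e| = 1.1239e-22 kg·m/s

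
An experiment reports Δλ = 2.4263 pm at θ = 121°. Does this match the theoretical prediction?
No, inconsistent

Calculate the expected shift for θ = 121°:

Δλ_expected = λ_C(1 - cos(121°))
Δλ_expected = 2.4263 × (1 - cos(121°))
Δλ_expected = 2.4263 × 1.5150
Δλ_expected = 3.6760 pm

Given shift: 2.4263 pm
Expected shift: 3.6760 pm
Difference: 1.2496 pm

The values do not match. The given shift corresponds to θ ≈ 90.0°, not 121°.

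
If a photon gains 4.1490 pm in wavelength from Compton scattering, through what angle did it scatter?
135.24°

From the Compton formula Δλ = λ_C(1 - cos θ), we can solve for θ:

cos θ = 1 - Δλ/λ_C

Given:
- Δλ = 4.1490 pm
- λ_C = h/(m_e·c) ≈ 2.42631024 pm

cos θ = 1 - 4.1490/2.42631024
cos θ = 1 - 1.710004
cos θ = -0.710004

θ = arccos(-0.710004)
θ = 135.24°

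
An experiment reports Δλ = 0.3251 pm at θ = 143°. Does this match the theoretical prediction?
No, inconsistent

Calculate the expected shift for θ = 143°:

Δλ_expected = λ_C(1 - cos(143°))
Δλ_expected = 2.4263 × (1 - cos(143°))
Δλ_expected = 2.4263 × 1.7986
Δλ_expected = 4.3640 pm

Given shift: 0.3251 pm
Expected shift: 4.3640 pm
Difference: 4.0390 pm

The values do not match. The given shift corresponds to θ ≈ 30.0°, not 143°.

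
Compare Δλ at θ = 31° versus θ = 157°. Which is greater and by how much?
157° produces the larger shift by a factor of 13.446

Calculate both shifts using Δλ = λ_C(1 - cos θ):

For θ₁ = 31°:
Δλ₁ = 2.4263 × (1 - cos(31°))
Δλ₁ = 2.4263 × 0.1428
Δλ₁ = 0.3466 pm

For θ₂ = 157°:
Δλ₂ = 2.4263 × (1 - cos(157°))
Δλ₂ = 2.4263 × 1.9205
Δλ₂ = 4.6597 pm

The 157° angle produces the larger shift.
Ratio: 4.6597/0.3466 = 13.446

(Intermediate values are shown rounded; full precision is carried through to the final answer.)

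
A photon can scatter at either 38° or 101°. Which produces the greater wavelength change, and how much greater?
101° produces the larger shift by a factor of 5.617

Calculate both shifts using Δλ = λ_C(1 - cos θ):

For θ₁ = 38°:
Δλ₁ = 2.4263 × (1 - cos(38°))
Δλ₁ = 2.4263 × 0.2120
Δλ₁ = 0.5144 pm

For θ₂ = 101°:
Δλ₂ = 2.4263 × (1 - cos(101°))
Δλ₂ = 2.4263 × 1.1908
Δλ₂ = 2.8893 pm

The 101° angle produces the larger shift.
Ratio: 2.8893/0.5144 = 5.617

(Intermediate values are shown rounded; full precision is carried through to the final answer.)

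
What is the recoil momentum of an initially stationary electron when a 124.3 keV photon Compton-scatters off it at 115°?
9.8079e-23 kg·m/s

The electron is initially at rest, so by conservation of momentum:
p⃗_e = p⃗₀ − p⃗'  (incident photon momentum minus scattered photon momentum)

Photon momentum magnitudes (p = h/λ = E/c):
λ₀ = hc/E₀ = 9.9746 pm → p₀ = h/λ₀ = 6.6429e-23 kg·m/s
Δλ = λ_C(1 − cos 115°) = 3.4517 pm
λ' = 13.4263 pm → p' = h/λ' = 4.9351e-23 kg·m/s

The scattered photon makes angle θ = 115° with the incident direction, so by the law of cosines:
|p⃗_e|² = p₀² + p'² − 2p₀p'cos θ
|p⃗_e|² = (6.6429e-23)² + (4.9351e-23)² − 2·6.6429e-23·4.9351e-23·cos(115°)
|p⃗_e| = 9.8079e-23 kg·m/s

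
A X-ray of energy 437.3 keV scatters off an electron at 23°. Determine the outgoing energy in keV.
409.4455 keV

First convert energy to wavelength:
λ = hc/E, with hc ≈ 1239.842 keV·pm (i.e. 1239.842 eV·nm)

For E = 437.3 keV = 437300 eV:
λ = 1239.842 keV·pm / 437.3 keV
λ = 2.8352 pm

Calculate the Compton shift:
Δλ = λ_C(1 - cos(23°)) = 2.4263 × 0.0795
Δλ = 0.1929 pm

Final wavelength:
λ' = 2.8352 + 0.1929 = 3.0281 pm

Final energy:
E' = hc/λ' = 1239.842 / 3.0281 = 409.4455 keV

(Intermediate values are shown rounded; full precision is carried through to the final answer.)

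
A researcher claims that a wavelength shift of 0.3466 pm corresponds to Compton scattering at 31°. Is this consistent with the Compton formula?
Yes, consistent

Calculate the expected shift for θ = 31°:

Δλ_expected = λ_C(1 - cos(31°))
Δλ_expected = 2.4263 × (1 - cos(31°))
Δλ_expected = 2.4263 × 0.1428
Δλ_expected = 0.3466 pm

Given shift: 0.3466 pm
Expected shift: 0.3466 pm
Difference: 0.0000 pm

The values match. This is consistent with Compton scattering at the stated angle.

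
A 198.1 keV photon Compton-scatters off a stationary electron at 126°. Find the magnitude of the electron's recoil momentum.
1.5382e-22 kg·m/s

The electron is initially at rest, so by conservation of momentum:
p⃗_e = p⃗₀ − p⃗'  (incident photon momentum minus scattered photon momentum)

Photon momentum magnitudes (p = h/λ = E/c):
λ₀ = hc/E₀ = 6.2587 pm → p₀ = h/λ₀ = 1.0587e-22 kg·m/s
Δλ = λ_C(1 − cos 126°) = 3.8525 pm
λ' = 10.1111 pm → p' = h/λ' = 6.5532e-23 kg·m/s

The scattered photon makes angle θ = 126° with the incident direction, so by the law of cosines:
|p⃗_e|² = p₀² + p'² − 2p₀p'cos θ
|p⃗_e|² = (1.0587e-22)² + (6.5532e-23)² − 2·1.0587e-22·6.5532e-23·cos(126°)
|p⃗_e| = 1.5382e-22 kg·m/s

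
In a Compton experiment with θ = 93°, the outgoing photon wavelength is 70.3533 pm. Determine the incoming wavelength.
67.8000 pm

From λ' = λ + Δλ, we have λ = λ' - Δλ

First calculate the Compton shift:
Δλ = λ_C(1 - cos θ)
Δλ = 2.4263 × (1 - cos(93°))
Δλ = 2.4263 × 1.0523
Δλ = 2.5533 pm

Initial wavelength:
λ = λ' - Δλ
λ = 70.3533 - 2.5533
λ = 67.8000 pm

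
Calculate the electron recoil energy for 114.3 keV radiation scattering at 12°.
0.5560 keV

By energy conservation: K_e = E_initial - E_final

First find the scattered photon energy:
Initial wavelength: λ = hc/E = 10.8473 pm
Compton shift: Δλ = λ_C(1 - cos(12°)) = 0.0530 pm
Final wavelength: λ' = 10.8473 + 0.0530 = 10.9003 pm
Final photon energy: E' = hc/λ' = 113.7440 keV

Electron kinetic energy:
K_e = E - E' = 114.3000 - 113.7440 = 0.5560 keV

(Intermediate values are shown rounded; full precision is carried through to the final answer.)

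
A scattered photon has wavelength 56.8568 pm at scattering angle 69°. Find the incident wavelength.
55.3000 pm

From λ' = λ + Δλ, we have λ = λ' - Δλ

First calculate the Compton shift:
Δλ = λ_C(1 - cos θ)
Δλ = 2.4263 × (1 - cos(69°))
Δλ = 2.4263 × 0.6416
Δλ = 1.5568 pm

Initial wavelength:
λ = λ' - Δλ
λ = 56.8568 - 1.5568
λ = 55.3000 pm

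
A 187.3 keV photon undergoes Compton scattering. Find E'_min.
108.0739 keV (at θ = 180°)

The scattered photon has minimum energy when its wavelength is maximum, i.e., when the Compton shift Δλ = λ_C(1 − cos θ) is maximum. This occurs at θ = 180° (backscattering), giving Δλ_max = 2λ_C = 4.8526 pm.

Initial wavelength: λ₀ = hc/E₀ = 6.6196 pm
Maximum final wavelength: λ'_max = λ₀ + 2λ_C = 6.6196 + 4.8526 = 11.4722 pm
Minimum final energy: E'_min = hc/λ'_max = 108.0739 keV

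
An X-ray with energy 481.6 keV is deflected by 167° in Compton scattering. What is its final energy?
168.3457 keV

First convert energy to wavelength:
λ = hc/E, with hc ≈ 1239.842 keV·pm (i.e. 1239.842 eV·nm)

For E = 481.6 keV = 481600 eV:
λ = 1239.842 keV·pm / 481.6 keV
λ = 2.5744 pm

Calculate the Compton shift:
Δλ = λ_C(1 - cos(167°)) = 2.4263 × 1.9744
Δλ = 4.7904 pm

Final wavelength:
λ' = 2.5744 + 4.7904 = 7.3649 pm

Final energy:
E' = hc/λ' = 1239.842 / 7.3649 = 168.3457 keV

(Intermediate values are shown rounded; full precision is carried through to the final answer.)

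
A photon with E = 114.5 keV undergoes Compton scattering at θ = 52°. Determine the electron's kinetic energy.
9.0788 keV

By energy conservation: K_e = E_initial - E_final

First find the scattered photon energy:
Initial wavelength: λ = hc/E = 10.8283 pm
Compton shift: Δλ = λ_C(1 - cos(52°)) = 0.9325 pm
Final wavelength: λ' = 10.8283 + 0.9325 = 11.7608 pm
Final photon energy: E' = hc/λ' = 105.4212 keV

Electron kinetic energy:
K_e = E - E' = 114.5000 - 105.4212 = 9.0788 keV

(Intermediate values are shown rounded; full precision is carried through to the final answer.)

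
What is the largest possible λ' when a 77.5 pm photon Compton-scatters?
82.3526 pm (at θ = 180°)

The Compton shift is Δλ = λ_C(1 − cos θ).

Since cos θ ranges from −1 to 1, the factor (1 − cos θ) ranges from 0 to 2; the maximum shift occurs at θ = 180° (backscattering):
Δλ_max = 2λ_C = 2 × 2.4263 pm = 4.8526 pm

Maximum scattered wavelength:
λ'_max = λ₀ + Δλ_max = 77.5 + 4.8526 = 82.3526 pm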